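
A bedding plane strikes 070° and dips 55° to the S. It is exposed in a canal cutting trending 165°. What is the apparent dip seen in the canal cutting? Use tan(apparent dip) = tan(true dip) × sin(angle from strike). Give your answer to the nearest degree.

The strike is 070° and the section trends 165°; the acute angle between them is β = 85°.
tan(apparent dip) = tan 55° · sin 85° = 1.4227
α = arctan(1.4227) = 54.90°

55°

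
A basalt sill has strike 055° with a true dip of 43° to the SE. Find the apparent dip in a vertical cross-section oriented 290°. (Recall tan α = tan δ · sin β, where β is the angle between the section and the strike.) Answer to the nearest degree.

37°

The section lies 55° from the strike.
tan(apparent dip) = tan 43° · sin 55° = 0.7639
apparent dip = arctan 0.7639 = 37.38°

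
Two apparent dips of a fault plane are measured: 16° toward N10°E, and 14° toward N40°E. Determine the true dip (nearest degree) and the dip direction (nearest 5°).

true dip 16°, dip direction 010°

The two traces are lines in the plane: v₁ = (sin 10°·cos 16°, cos 10°·cos 16°, −sin 16°), v₂ = (sin 40°·cos 14°, cos 40°·cos 14°, −sin 14°).
n = v₁ × v₂ = (0.024, 0.132, 0.466) (taken with n_z > 0).
tan δ = √(n_x²+n_y²)/n_z = 0.134/0.466, so δ = 16.0°.
Dip direction = azimuth of (n_x, n_y) = atan2(0.024, 0.132) = 10°.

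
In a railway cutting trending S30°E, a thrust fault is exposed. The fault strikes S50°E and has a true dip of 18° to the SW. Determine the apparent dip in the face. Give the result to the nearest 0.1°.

6.3°

Angle between strike (S50°E) and section (S30°E): β = 20°.
tan(apparent dip) = tan 18° · sin 20° = 0.1111
α = arctan(0.1111) = 6.34°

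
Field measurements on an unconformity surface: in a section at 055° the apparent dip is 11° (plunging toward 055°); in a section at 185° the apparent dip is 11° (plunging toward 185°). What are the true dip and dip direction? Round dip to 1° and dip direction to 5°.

true dip 25°, dip direction 120°

Each apparent-dip line lies in the plane. As unit vectors (x east, y north, z up), v₁ plunges 11°→055° and v₂ plunges 11°→185°.
Cross product v₁ × v₂ gives the pole to the plane: n ∝ (0.294, -0.170, 0.738).
tan δ = √(n_x²+n_y²)/n_z = 0.340/0.738, so δ = 24.7°.
The horizontal component of n points toward azimuth atan2(n_x, n_y) = 120°, the dip direction.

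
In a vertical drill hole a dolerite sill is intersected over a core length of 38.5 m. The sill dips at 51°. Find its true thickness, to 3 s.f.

24.2 m

True thickness t = h · cos(dip) = 38.5 × cos 51°
t = 38.5 × 0.6293 = 24.229 m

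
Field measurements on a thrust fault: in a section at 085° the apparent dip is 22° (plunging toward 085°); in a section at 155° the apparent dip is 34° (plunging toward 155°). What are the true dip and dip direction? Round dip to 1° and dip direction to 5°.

true dip 35°, dip direction 140°

Represent each trace as a vector plunging at its apparent dip toward its trend (east-north-up frame): v₁ = (0.924, 0.081, -0.375), v₂ = (0.350, -0.751, -0.559).
The plane normal is n = v₁ × v₂ ∝ (0.327, -0.385, 0.722).
tan δ = √(n_x²+n_y²)/n_z = 0.505/0.722, so δ = 35.0°.
Dip direction = azimuth of (n_x, n_y) = atan2(0.327, -0.385) = 140°.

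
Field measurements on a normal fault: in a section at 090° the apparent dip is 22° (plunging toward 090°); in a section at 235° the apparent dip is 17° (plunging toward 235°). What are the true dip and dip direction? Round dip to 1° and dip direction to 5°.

Each apparent-dip line lies in the plane. As unit vectors (x east, y north, z up), v₁ plunges 22°→090° and v₂ plunges 17°→235°.
The plane normal is n = v₁ × v₂ ∝ (0.205, -0.565, 0.509).
True dip = arccos(n_z / |n|) = arccos(0.6461) = 49.8°.
Dip direction = atan2(0.205, -0.565) = 160° (azimuth of n's horizontal projection).

true dip 50°, dip direction 160°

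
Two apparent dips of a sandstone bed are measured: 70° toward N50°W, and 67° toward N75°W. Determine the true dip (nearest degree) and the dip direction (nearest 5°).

Each apparent-dip line lies in the plane. As unit vectors (x east, y north, z up), v₁ plunges 70°→N50°W and v₂ plunges 67°→N75°W.
The plane normal is n = v₁ × v₂ ∝ (-0.107, 0.113, 0.056).
Dip δ = arctan(|n_h|/n_z) = arctan(0.156/0.056) = 70.1°.
Dip direction = atan2(-0.107, 0.113) = 317° (azimuth of n's horizontal projection).

true dip 70°, dip direction 315°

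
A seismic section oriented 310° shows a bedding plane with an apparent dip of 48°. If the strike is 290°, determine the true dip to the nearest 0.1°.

72.9°

β = acute angle between strike 290° and section 310° = 20°.
tan(true dip) = tan 48° / sin 20° = 3.2472
true dip = arctan 3.2472 = 72.88°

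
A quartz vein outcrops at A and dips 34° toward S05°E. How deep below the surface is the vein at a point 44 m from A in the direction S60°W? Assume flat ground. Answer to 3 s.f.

The hole lies 65° from the dip direction, so the down-dip offset is 44 × cos 65° = 18.60 m.
Depth = down-dip offset × tan(dip) = 18.60 × tan 34° = 18.60 × 0.6745
Depth = 12.54 m

12.5 m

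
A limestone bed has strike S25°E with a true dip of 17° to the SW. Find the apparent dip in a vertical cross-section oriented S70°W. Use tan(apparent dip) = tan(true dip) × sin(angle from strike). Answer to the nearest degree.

The strike is S25°E and the section trends S70°W; the acute angle between them is β = 85°.
tan(apparent dip) = tan 17° · sin 85° = 0.3046
apparent dip = arctan 0.3046 = 16.94°

17°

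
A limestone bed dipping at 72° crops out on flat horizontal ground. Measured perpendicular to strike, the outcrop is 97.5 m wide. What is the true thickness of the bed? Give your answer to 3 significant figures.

True thickness t = w · sin(dip) = 97.5 × sin 72°
t = 97.5 × 0.9511 = 92.728 m

92.7 m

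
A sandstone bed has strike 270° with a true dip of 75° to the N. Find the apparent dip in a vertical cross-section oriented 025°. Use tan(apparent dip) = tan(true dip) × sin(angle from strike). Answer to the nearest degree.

The strike is 270° and the section trends 025°; the acute angle between them is β = 65°.
tan α = tan 75° × sin 65° = 3.7321 × 0.9063 = 3.3824
α = arctan(3.3824) = 73.53°

74°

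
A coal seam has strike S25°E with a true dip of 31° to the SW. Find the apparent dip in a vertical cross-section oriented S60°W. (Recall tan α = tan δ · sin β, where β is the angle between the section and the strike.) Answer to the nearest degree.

31°

The strike is S25°E and the section trends S60°W; the acute angle between them is β = 85°.
tan α = tan 31° × sin 85° = 0.6009 × 0.9962 = 0.5986
apparent dip = arctan 0.5986 = 30.90°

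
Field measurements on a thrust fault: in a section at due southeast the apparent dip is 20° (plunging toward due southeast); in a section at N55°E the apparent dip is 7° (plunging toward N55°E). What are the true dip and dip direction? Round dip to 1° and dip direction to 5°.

The two traces are lines in the plane: v₁ = (sin 135°·cos 20°, cos 135°·cos 20°, −sin 20°), v₂ = (sin 55°·cos 7°, cos 55°·cos 7°, −sin 7°).
n = v₁ × v₂ = (0.276, -0.197, 0.919) (taken with n_z > 0).
tan δ = √(n_x²+n_y²)/n_z = 0.339/0.919, so δ = 20.3°.
Dip direction = azimuth of (n_x, n_y) = atan2(0.276, -0.197) = 126°.

true dip 20°, dip direction 125°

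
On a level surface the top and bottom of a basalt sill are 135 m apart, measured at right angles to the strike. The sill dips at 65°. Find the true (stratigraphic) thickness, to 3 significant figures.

122 m

True thickness t = w · sin(dip) = 135 × sin 65°
t = 135 × 0.9063 = 122.352 m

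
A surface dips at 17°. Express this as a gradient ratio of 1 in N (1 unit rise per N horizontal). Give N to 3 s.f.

1 : N means tan θ = 1/N, so N = 1/tan 17° = 1/0.3057

1 in 3.27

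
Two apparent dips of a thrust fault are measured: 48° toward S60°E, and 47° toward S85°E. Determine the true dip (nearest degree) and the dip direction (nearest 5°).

Each apparent-dip line lies in the plane. As unit vectors (x east, y north, z up), v₁ plunges 48°→S60°E and v₂ plunges 47°→S85°E.
n = v₁ × v₂ = (0.201, -0.081, 0.193) (taken with n_z > 0).
True dip = arccos(n_z / |n|) = arccos(0.6655) = 48.3°.
Dip direction = atan2(0.201, -0.081) = 112° (azimuth of n's horizontal projection).

true dip 48°, dip direction 110°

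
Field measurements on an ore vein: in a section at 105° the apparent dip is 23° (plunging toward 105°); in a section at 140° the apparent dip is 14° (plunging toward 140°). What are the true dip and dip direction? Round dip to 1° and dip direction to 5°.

Represent each trace as a vector plunging at its apparent dip toward its trend (east-north-up frame): v₁ = (0.889, -0.238, -0.391), v₂ = (0.624, -0.743, -0.242).
Cross product v₁ × v₂ gives the pole to the plane: n ∝ (0.233, 0.029, 0.512).
tan δ = √(n_x²+n_y²)/n_z = 0.235/0.512, so δ = 24.6°.
Dip direction = atan2(0.233, 0.029) = 83° (azimuth of n's horizontal projection).

true dip 25°, dip direction 085°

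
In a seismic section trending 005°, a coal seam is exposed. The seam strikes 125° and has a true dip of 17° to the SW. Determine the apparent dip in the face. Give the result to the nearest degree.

15°

The section lies 60° from the strike.
tan α = tan 17° × sin 60° = 0.3057 × 0.8660 = 0.2648
apparent dip = arctan 0.2648 = 14.83°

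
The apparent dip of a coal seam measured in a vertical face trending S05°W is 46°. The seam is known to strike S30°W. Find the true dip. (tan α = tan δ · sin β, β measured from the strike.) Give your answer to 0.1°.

The section is 25° from the strike.
tan δ = tan α / sin β = tan 46° / sin 25° = 1.0355 / 0.4226 = 2.4503
δ = arctan(2.4503) = 67.80°

67.8°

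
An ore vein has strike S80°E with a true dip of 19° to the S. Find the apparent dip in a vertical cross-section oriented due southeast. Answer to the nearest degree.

Angle between strike (S80°E) and section (due southeast): β = 35°.
tan α = tan 19° × sin 35° = 0.3443 × 0.5736 = 0.1975
α = arctan(0.1975) = 11.17°

11°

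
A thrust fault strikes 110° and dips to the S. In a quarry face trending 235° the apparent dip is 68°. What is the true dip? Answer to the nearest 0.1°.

71.7°

The section is 55° from the strike.
tan(true dip) = tan 68° / sin 55° = 3.0215
true dip = arctan 3.0215 = 71.69°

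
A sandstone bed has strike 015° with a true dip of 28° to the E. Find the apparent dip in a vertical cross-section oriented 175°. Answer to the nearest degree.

Angle between strike (015°) and section (175°): β = 20°.
tan(apparent dip) = tan 28° · sin 20° = 0.1819
apparent dip = arctan 0.1819 = 10.31°

10°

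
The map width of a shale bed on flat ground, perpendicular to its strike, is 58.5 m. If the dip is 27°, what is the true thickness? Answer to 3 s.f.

True thickness t = w · sin(dip) = 58.5 × sin 27°
t = 58.5 × 0.4540 = 26.558 m

26.6 m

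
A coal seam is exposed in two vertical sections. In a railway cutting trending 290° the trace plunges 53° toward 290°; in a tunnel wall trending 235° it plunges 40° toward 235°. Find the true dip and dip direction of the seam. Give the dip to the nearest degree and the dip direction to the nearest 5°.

true dip 53°, dip direction 285°

The two traces are lines in the plane: v₁ = (sin 290°·cos 53°, cos 290°·cos 53°, −sin 53°), v₂ = (sin 235°·cos 40°, cos 235°·cos 40°, −sin 40°).
The plane normal is n = v₁ × v₂ ∝ (-0.483, 0.138, 0.378).
Dip δ = arctan(|n_h|/n_z) = arctan(0.502/0.378) = 53.1°.
Dip direction = azimuth of (n_x, n_y) = atan2(-0.483, 0.138) = 286°.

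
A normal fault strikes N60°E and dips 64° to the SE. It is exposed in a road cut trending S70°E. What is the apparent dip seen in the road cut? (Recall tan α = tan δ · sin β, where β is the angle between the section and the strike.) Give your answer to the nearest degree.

The strike is N60°E and the section trends S70°E; the acute angle between them is β = 50°.
tan(apparent dip) = tan 64° · sin 50° = 1.5706
apparent dip = arctan 1.5706 = 57.52°

58°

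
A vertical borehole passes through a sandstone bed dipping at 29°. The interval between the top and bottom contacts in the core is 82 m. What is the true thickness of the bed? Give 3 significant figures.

True thickness t = h · cos(dip) = 82 × cos 29°
t = 82 × 0.8746 = 71.719 m

71.7 m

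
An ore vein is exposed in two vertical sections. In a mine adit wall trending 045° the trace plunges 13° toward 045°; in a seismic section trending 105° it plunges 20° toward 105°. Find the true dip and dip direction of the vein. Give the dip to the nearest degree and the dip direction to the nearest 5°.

Represent each trace as a vector plunging at its apparent dip toward its trend (east-north-up frame): v₁ = (0.689, 0.689, -0.225), v₂ = (0.908, -0.243, -0.342).
n = v₁ × v₂ = (0.290, -0.031, 0.793) (taken with n_z > 0).
tan δ = √(n_x²+n_y²)/n_z = 0.292/0.793, so δ = 20.2°.
Dip direction = atan2(0.290, -0.031) = 96° (azimuth of n's horizontal projection).

true dip 20°, dip direction 095°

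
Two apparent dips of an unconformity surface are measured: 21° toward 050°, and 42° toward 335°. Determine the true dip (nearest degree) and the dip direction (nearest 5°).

Each apparent-dip line lies in the plane. As unit vectors (x east, y north, z up), v₁ plunges 21°→050° and v₂ plunges 42°→335°.
n = v₁ × v₂ = (-0.160, 0.591, 0.670) (taken with n_z > 0).
Dip δ = arctan(|n_h|/n_z) = arctan(0.612/0.670) = 42.4°.
Dip direction = atan2(-0.160, 0.591) = 345° (azimuth of n's horizontal projection).

true dip 42°, dip direction 345°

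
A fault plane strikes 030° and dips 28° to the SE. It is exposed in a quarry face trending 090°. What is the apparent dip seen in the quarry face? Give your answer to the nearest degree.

The strike is 030° and the section trends 090°; the acute angle between them is β = 60°.
tan(apparent dip) = tan 28° · sin 60° = 0.4605
apparent dip = arctan 0.4605 = 24.72°

25°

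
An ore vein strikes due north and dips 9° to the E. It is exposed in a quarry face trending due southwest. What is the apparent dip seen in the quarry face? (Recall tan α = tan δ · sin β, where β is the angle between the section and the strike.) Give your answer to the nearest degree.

6°

The section lies 45° from the strike.
tan α = tan 9° × sin 45° = 0.1584 × 0.7071 = 0.1120
apparent dip = arctan 0.1120 = 6.39°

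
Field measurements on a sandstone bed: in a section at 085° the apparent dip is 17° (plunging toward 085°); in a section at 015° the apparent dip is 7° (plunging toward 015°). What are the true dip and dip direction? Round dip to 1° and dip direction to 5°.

The two traces are lines in the plane: v₁ = (sin 85°·cos 17°, cos 85°·cos 17°, −sin 17°), v₂ = (sin 15°·cos 7°, cos 15°·cos 7°, −sin 7°).
n = v₁ × v₂ = (0.270, 0.041, 0.892) (taken with n_z > 0).
Dip δ = arctan(|n_h|/n_z) = arctan(0.273/0.892) = 17.0°.
Dip direction = atan2(0.270, 0.041) = 81° (azimuth of n's horizontal projection).

true dip 17°, dip direction 080°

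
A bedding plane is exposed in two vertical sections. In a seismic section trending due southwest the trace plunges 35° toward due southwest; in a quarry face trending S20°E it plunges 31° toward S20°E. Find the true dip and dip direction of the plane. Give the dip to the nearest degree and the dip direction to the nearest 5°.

Each apparent-dip line lies in the plane. As unit vectors (x east, y north, z up), v₁ plunges 35°→due southwest and v₂ plunges 31°→S20°E.
Cross product v₁ × v₂ gives the pole to the plane: n ∝ (-0.164, -0.466, 0.636).
True dip = arccos(n_z / |n|) = arccos(0.7897) = 37.8°.
Dip direction = azimuth of (n_x, n_y) = atan2(-0.164, -0.466) = 199°.

true dip 38°, dip direction 200°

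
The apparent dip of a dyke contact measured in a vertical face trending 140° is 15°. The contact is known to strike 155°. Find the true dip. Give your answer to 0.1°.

46.0°

The section is 15° from the strike.
tan δ = tan α / sin β = tan 15° / sin 15° = 0.2679 / 0.2588 = 1.0353
true dip = arctan 1.0353 = 45.99°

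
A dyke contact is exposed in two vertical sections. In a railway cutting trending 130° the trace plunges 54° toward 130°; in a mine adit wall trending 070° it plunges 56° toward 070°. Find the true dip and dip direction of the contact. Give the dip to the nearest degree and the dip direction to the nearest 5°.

true dip 59°, dip direction 095°

Represent each trace as a vector plunging at its apparent dip toward its trend (east-north-up frame): v₁ = (0.450, -0.378, -0.809), v₂ = (0.525, 0.191, -0.829).
Cross product v₁ × v₂ gives the pole to the plane: n ∝ (0.468, -0.052, 0.285).
Dip δ = arctan(|n_h|/n_z) = arctan(0.471/0.285) = 58.8°.
The horizontal component of n points toward azimuth atan2(n_x, n_y) = 96°, the dip direction.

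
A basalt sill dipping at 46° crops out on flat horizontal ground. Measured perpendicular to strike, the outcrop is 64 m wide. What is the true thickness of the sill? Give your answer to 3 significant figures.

True thickness t = w · sin(dip) = 64 × sin 46°
t = 64 × 0.7193 = 46.038 m

46.0 m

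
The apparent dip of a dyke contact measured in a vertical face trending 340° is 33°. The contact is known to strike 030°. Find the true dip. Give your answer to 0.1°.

40.3°

β = acute angle between strike 030° and section 340° = 50°.
tan δ = tan α / sin β = tan 33° / sin 50° = 0.6494 / 0.7660 = 0.8477
δ = arctan(0.8477) = 40.29°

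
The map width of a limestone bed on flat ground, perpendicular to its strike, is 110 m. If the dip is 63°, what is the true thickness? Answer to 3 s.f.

98.0 m

True thickness t = w · sin(dip) = 110 × sin 63°
t = 110 × 0.8910 = 98.011 m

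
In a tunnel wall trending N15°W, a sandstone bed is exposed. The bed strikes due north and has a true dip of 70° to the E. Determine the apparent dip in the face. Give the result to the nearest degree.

35°

The section lies 15° from the strike.
tan α = tan 70° × sin 15° = 2.7475 × 0.2588 = 0.7111
α = arctan(0.7111) = 35.42°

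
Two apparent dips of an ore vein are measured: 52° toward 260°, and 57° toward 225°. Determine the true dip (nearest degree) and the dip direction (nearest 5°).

Represent each trace as a vector plunging at its apparent dip toward its trend (east-north-up frame): v₁ = (-0.606, -0.107, -0.788), v₂ = (-0.385, -0.385, -0.839).
n = v₁ × v₂ = (-0.214, -0.205, 0.192) (taken with n_z > 0).
True dip = arccos(n_z / |n|) = arccos(0.5446) = 57.0°.
Dip direction = azimuth of (n_x, n_y) = atan2(-0.214, -0.205) = 226°.

true dip 57°, dip direction 225°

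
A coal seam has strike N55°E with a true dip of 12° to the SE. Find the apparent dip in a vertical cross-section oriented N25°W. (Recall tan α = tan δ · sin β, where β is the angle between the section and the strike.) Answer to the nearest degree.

The section lies 80° from the strike.
tan(apparent dip) = tan 12° · sin 80° = 0.2093
apparent dip = arctan 0.2093 = 11.82°

12°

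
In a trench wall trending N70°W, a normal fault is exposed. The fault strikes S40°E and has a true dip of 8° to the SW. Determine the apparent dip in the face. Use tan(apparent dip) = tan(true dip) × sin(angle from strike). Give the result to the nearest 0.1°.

4.0°

The strike is S40°E and the section trends N70°W; the acute angle between them is β = 30°.
tan α = tan 8° × sin 30° = 0.1405 × 0.5000 = 0.0703
apparent dip = arctan 0.0703 = 4.02°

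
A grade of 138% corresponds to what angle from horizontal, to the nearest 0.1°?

tan θ = 138/100 = 1.3800
θ = arctan(1.3800) = 54.07°

54.1°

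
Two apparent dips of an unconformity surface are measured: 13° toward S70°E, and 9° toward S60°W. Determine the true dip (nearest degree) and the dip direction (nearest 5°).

Represent each trace as a vector plunging at its apparent dip toward its trend (east-north-up frame): v₁ = (0.916, -0.333, -0.225), v₂ = (-0.855, -0.494, -0.156).
n = v₁ × v₂ = (0.059, -0.336, 0.737) (taken with n_z > 0).
tan δ = √(n_x²+n_y²)/n_z = 0.341/0.737, so δ = 24.8°.
Dip direction = azimuth of (n_x, n_y) = atan2(0.059, -0.336) = 170°.

true dip 25°, dip direction 170°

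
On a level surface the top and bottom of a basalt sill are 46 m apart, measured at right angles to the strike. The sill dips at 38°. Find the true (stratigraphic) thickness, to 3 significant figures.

True thickness t = w · sin(dip) = 46 × sin 38°
t = 46 × 0.6157 = 28.320 m

28.3 m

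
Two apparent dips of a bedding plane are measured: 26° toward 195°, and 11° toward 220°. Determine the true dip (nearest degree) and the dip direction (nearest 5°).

The two traces are lines in the plane: v₁ = (sin 195°·cos 26°, cos 195°·cos 26°, −sin 26°), v₂ = (sin 220°·cos 11°, cos 220°·cos 11°, −sin 11°).
The plane normal is n = v₁ × v₂ ∝ (0.164, -0.232, 0.373).
tan δ = √(n_x²+n_y²)/n_z = 0.284/0.373, so δ = 37.3°.
The horizontal component of n points toward azimuth atan2(n_x, n_y) = 145°, the dip direction.

true dip 37°, dip direction 145°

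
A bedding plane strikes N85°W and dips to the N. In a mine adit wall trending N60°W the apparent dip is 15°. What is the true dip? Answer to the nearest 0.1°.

β = acute angle between strike N85°W and section N60°W = 25°.
tan δ = tan α / sin β = tan 15° / sin 25° = 0.2679 / 0.4226 = 0.6340
δ = arctan(0.6340) = 32.38°

32.4°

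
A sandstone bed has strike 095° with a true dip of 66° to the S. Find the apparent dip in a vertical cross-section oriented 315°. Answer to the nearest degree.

55°

Angle between strike (095°) and section (315°): β = 40°.
tan(apparent dip) = tan 66° · sin 40° = 1.4437
α = arctan(1.4437) = 55.29°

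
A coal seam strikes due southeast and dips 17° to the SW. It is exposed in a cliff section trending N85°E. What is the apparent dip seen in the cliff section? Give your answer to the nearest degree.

13°

The section lies 50° from the strike.
tan(apparent dip) = tan 17° · sin 50° = 0.2342
apparent dip = arctan 0.2342 = 13.18°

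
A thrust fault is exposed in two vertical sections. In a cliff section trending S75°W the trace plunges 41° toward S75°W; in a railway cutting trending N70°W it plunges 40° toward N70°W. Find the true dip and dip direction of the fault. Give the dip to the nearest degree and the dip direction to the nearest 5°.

true dip 42°, dip direction 270°

The two traces are lines in the plane: v₁ = (sin 255°·cos 41°, cos 255°·cos 41°, −sin 41°), v₂ = (sin 290°·cos 40°, cos 290°·cos 40°, −sin 40°).
Cross product v₁ × v₂ gives the pole to the plane: n ∝ (-0.297, -0.004, 0.332).
Dip δ = arctan(|n_h|/n_z) = arctan(0.297/0.332) = 41.9°.
Dip direction = atan2(-0.297, -0.004) = 269° (azimuth of n's horizontal projection).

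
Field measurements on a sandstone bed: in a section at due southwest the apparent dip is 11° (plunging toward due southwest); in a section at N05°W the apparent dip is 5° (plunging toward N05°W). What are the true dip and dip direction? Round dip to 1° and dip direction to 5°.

The two traces are lines in the plane: v₁ = (sin 225°·cos 11°, cos 225°·cos 11°, −sin 11°), v₂ = (sin 355°·cos 5°, cos 355°·cos 5°, −sin 5°).
The plane normal is n = v₁ × v₂ ∝ (-0.250, 0.044, 0.749).
Dip δ = arctan(|n_h|/n_z) = arctan(0.254/0.749) = 18.7°.
Dip direction = atan2(-0.250, 0.044) = 280° (azimuth of n's horizontal projection).

true dip 19°, dip direction 280°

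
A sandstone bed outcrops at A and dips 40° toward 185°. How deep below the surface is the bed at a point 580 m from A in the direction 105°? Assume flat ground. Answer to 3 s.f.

84.5 m

The hole lies 80° from the dip direction, so the down-dip offset is 580 × cos 80° = 100.72 m.
Depth = down-dip offset × tan(dip) = 100.72 × tan 40° = 100.72 × 0.8391
Depth = 84.51 m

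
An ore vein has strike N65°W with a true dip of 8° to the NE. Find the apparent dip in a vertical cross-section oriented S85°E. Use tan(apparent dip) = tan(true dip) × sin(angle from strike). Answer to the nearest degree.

The section lies 20° from the strike.
tan α = tan 8° × sin 20° = 0.1405 × 0.3420 = 0.0481
α = arctan(0.0481) = 2.75°

3°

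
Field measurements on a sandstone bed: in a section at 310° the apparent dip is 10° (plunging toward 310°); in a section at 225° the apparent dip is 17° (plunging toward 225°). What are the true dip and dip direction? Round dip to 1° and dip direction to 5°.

true dip 19°, dip direction 250°

Each apparent-dip line lies in the plane. As unit vectors (x east, y north, z up), v₁ plunges 10°→310° and v₂ plunges 17°→225°.
n = v₁ × v₂ = (-0.303, -0.103, 0.938) (taken with n_z > 0).
tan δ = √(n_x²+n_y²)/n_z = 0.320/0.938, so δ = 18.8°.
The horizontal component of n points toward azimuth atan2(n_x, n_y) = 251°, the dip direction.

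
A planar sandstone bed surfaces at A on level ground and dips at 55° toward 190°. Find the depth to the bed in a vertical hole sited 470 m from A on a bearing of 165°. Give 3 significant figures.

608 m

The hole lies 25° from the dip direction, so the down-dip offset is 470 × cos 25° = 425.96 m.
Depth = down-dip offset × tan(dip) = 425.96 × tan 55° = 425.96 × 1.4281
Depth = 608.34 m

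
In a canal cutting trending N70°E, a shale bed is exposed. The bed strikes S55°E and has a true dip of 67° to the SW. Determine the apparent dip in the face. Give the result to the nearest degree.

63°

The section lies 55° from the strike.
tan(apparent dip) = tan 67° · sin 55° = 1.9298
apparent dip = arctan 1.9298 = 62.61°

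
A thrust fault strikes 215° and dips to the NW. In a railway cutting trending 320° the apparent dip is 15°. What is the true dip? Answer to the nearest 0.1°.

15.5°

β = acute angle between strike 215° and section 320° = 75°.
tan δ = tan α / sin β = tan 15° / sin 75° = 0.2679 / 0.9659 = 0.2774
δ = arctan(0.2774) = 15.50°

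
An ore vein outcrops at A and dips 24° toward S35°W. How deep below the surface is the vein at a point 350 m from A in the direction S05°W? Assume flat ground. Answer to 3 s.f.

The hole lies 30° from the dip direction, so the down-dip offset is 350 × cos 30° = 303.11 m.
Depth = down-dip offset × tan(dip) = 303.11 × tan 24° = 303.11 × 0.4452
Depth = 134.95 m

135 m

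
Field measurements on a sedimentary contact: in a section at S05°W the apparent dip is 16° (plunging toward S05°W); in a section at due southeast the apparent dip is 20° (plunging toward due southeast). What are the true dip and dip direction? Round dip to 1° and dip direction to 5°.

The two traces are lines in the plane: v₁ = (sin 185°·cos 16°, cos 185°·cos 16°, −sin 16°), v₂ = (sin 135°·cos 20°, cos 135°·cos 20°, −sin 20°).
Cross product v₁ × v₂ gives the pole to the plane: n ∝ (0.144, -0.212, 0.692).
tan δ = √(n_x²+n_y²)/n_z = 0.256/0.692, so δ = 20.3°.
The horizontal component of n points toward azimuth atan2(n_x, n_y) = 146°, the dip direction.

true dip 20°, dip direction 145°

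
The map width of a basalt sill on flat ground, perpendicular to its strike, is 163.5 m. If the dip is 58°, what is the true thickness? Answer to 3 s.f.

139 m

True thickness t = w · sin(dip) = 163.5 × sin 58°
t = 163.5 × 0.8480 = 138.656 m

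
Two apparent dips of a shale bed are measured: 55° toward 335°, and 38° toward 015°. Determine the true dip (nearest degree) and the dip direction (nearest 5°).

true dip 56°, dip direction 315°

The two traces are lines in the plane: v₁ = (sin 335°·cos 55°, cos 335°·cos 55°, −sin 55°), v₂ = (sin 15°·cos 38°, cos 15°·cos 38°, −sin 38°).
Cross product v₁ × v₂ gives the pole to the plane: n ∝ (-0.303, 0.316, 0.291).
Dip δ = arctan(|n_h|/n_z) = arctan(0.438/0.291) = 56.5°.
Dip direction = azimuth of (n_x, n_y) = atan2(-0.303, 0.316) = 316°.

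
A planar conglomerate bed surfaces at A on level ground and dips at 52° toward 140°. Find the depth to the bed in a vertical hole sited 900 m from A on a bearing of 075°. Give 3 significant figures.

487 m

The hole lies 65° from the dip direction, so the down-dip offset is 900 × cos 65° = 380.36 m.
Depth = down-dip offset × tan(dip) = 380.36 × tan 52° = 380.36 × 1.2799
Depth = 486.83 m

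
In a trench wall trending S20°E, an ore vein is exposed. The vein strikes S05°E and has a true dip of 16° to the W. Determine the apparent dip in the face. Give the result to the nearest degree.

The strike is S05°E and the section trends S20°E; the acute angle between them is β = 15°.
tan α = tan 16° × sin 15° = 0.2867 × 0.2588 = 0.0742
apparent dip = arctan 0.0742 = 4.24°

4°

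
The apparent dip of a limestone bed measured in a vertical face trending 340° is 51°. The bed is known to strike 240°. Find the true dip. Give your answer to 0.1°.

51.4°

β = acute angle between strike 240° and section 340° = 80°.
tan(true dip) = tan 51° / sin 80° = 1.2539
true dip = arctan 1.2539 = 51.43°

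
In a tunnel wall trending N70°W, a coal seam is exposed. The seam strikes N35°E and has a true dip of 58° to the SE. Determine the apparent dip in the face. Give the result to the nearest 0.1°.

Angle between strike (N35°E) and section (N70°W): β = 75°.
tan(apparent dip) = tan 58° · sin 75° = 1.5458
α = arctan(1.5458) = 57.10°

57.1°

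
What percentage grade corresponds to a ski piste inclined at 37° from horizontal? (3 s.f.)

75.4%

grade % = 100 × tan 37° = 100 × 0.7536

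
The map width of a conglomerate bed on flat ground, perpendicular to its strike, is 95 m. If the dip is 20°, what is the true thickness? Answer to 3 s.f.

True thickness t = w · sin(dip) = 95 × sin 20°
t = 95 × 0.3420 = 32.492 m

32.5 m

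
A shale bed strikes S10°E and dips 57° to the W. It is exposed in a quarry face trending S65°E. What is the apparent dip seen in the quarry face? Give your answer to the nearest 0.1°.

The section lies 55° from the strike.
tan α = tan 57° × sin 55° = 1.5399 × 0.8192 = 1.2614
α = arctan(1.2614) = 51.59°

51.6°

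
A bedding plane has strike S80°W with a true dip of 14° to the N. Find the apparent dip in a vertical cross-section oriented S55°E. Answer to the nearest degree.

10°

The strike is S80°W and the section trends S55°E; the acute angle between them is β = 45°.
tan α = tan 14° × sin 45° = 0.2493 × 0.7071 = 0.1763
apparent dip = arctan 0.1763 = 10.00°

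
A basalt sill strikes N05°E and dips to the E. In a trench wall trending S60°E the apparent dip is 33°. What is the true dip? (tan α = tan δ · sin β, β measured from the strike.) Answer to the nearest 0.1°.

The section is 65° from the strike.
tan(true dip) = tan 33° / sin 65° = 0.7165
true dip = arctan 0.7165 = 35.62°

35.6°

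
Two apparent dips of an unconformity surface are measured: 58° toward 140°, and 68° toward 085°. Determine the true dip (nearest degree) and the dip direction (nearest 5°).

Represent each trace as a vector plunging at its apparent dip toward its trend (east-north-up frame): v₁ = (0.341, -0.406, -0.848), v₂ = (0.373, 0.033, -0.927).
The plane normal is n = v₁ × v₂ ∝ (0.404, -0.001, 0.163).
True dip = arccos(n_z / |n|) = arccos(0.3733) = 68.1°.
Dip direction = azimuth of (n_x, n_y) = atan2(0.404, -0.001) = 90°.

true dip 68°, dip direction 090°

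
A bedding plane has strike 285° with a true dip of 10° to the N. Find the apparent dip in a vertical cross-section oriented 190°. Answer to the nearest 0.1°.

The strike is 285° and the section trends 190°; the acute angle between them is β = 85°.
tan(apparent dip) = tan 10° · sin 85° = 0.1757
apparent dip = arctan 0.1757 = 9.96°

10.0°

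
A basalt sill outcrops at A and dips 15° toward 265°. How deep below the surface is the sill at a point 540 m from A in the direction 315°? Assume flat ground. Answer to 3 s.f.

93.0 m

The hole lies 50° from the dip direction, so the down-dip offset is 540 × cos 50° = 347.11 m.
Depth = down-dip offset × tan(dip) = 347.11 × tan 15° = 347.11 × 0.2679
Depth = 93.01 m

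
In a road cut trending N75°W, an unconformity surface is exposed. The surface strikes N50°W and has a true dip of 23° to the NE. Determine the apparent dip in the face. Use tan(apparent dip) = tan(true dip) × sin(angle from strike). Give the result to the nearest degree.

The section lies 25° from the strike.
tan α = tan 23° × sin 25° = 0.4245 × 0.4226 = 0.1794
α = arctan(0.1794) = 10.17°

10°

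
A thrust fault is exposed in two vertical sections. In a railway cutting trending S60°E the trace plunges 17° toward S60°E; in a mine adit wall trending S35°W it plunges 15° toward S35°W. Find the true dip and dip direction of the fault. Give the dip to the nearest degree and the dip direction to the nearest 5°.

The two traces are lines in the plane: v₁ = (sin 120°·cos 17°, cos 120°·cos 17°, −sin 17°), v₂ = (sin 215°·cos 15°, cos 215°·cos 15°, −sin 15°).
Cross product v₁ × v₂ gives the pole to the plane: n ∝ (0.108, -0.376, 0.920).
Dip δ = arctan(|n_h|/n_z) = arctan(0.391/0.920) = 23.0°.
Dip direction = azimuth of (n_x, n_y) = atan2(0.108, -0.376) = 164°.

true dip 23°, dip direction 165°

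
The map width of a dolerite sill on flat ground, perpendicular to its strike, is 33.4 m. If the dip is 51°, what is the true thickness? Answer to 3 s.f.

True thickness t = w · sin(dip) = 33.4 × sin 51°
t = 33.4 × 0.7771 = 25.957 m

26.0 m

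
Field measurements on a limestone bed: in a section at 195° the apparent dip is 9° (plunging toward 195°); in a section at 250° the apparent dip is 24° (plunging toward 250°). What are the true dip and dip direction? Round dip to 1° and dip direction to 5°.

true dip 25°, dip direction 265°

The two traces are lines in the plane: v₁ = (sin 195°·cos 9°, cos 195°·cos 9°, −sin 9°), v₂ = (sin 250°·cos 24°, cos 250°·cos 24°, −sin 24°).
The plane normal is n = v₁ × v₂ ∝ (-0.339, -0.030, 0.739).
Dip δ = arctan(|n_h|/n_z) = arctan(0.341/0.739) = 24.7°.
Dip direction = azimuth of (n_x, n_y) = atan2(-0.339, -0.030) = 265°.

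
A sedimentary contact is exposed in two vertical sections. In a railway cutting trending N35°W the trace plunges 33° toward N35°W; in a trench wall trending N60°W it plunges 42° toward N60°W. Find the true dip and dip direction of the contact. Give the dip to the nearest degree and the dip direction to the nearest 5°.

true dip 45°, dip direction 275°

Represent each trace as a vector plunging at its apparent dip toward its trend (east-north-up frame): v₁ = (-0.481, 0.687, -0.545), v₂ = (-0.644, 0.372, -0.669).
Cross product v₁ × v₂ gives the pole to the plane: n ∝ (-0.257, 0.029, 0.263).
Dip δ = arctan(|n_h|/n_z) = arctan(0.259/0.263) = 44.5°.
The horizontal component of n points toward azimuth atan2(n_x, n_y) = 276°, the dip direction.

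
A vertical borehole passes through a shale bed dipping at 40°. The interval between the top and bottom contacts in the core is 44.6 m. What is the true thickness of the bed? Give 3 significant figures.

True thickness t = h · cos(dip) = 44.6 × cos 40°
t = 44.6 × 0.7660 = 34.166 m

34.2 m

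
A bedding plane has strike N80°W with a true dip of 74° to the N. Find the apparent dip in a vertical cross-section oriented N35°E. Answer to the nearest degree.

The section lies 65° from the strike.
tan(apparent dip) = tan 74° · sin 65° = 3.1607
α = arctan(3.1607) = 72.44°

72°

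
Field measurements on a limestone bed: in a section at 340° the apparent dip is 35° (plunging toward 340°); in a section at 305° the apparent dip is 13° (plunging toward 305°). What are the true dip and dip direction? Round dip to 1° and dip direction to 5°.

Represent each trace as a vector plunging at its apparent dip toward its trend (east-north-up frame): v₁ = (-0.280, 0.770, -0.574), v₂ = (-0.798, 0.559, -0.225).
Cross product v₁ × v₂ gives the pole to the plane: n ∝ (0.147, 0.395, 0.458).
True dip = arccos(n_z / |n|) = arccos(0.7358) = 42.6°.
Dip direction = azimuth of (n_x, n_y) = atan2(0.147, 0.395) = 20°.

true dip 43°, dip direction 020°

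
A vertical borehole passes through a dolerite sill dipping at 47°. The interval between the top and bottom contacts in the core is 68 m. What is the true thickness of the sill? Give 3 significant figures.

True thickness t = h · cos(dip) = 68 × cos 47°
t = 68 × 0.6820 = 46.376 m

46.4 m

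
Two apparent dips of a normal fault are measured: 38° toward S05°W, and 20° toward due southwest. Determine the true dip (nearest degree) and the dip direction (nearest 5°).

Represent each trace as a vector plunging at its apparent dip toward its trend (east-north-up frame): v₁ = (-0.069, -0.785, -0.616), v₂ = (-0.664, -0.664, -0.342).
n = v₁ × v₂ = (0.141, -0.386, 0.476) (taken with n_z > 0).
Dip δ = arctan(|n_h|/n_z) = arctan(0.410/0.476) = 40.8°.
Dip direction = azimuth of (n_x, n_y) = atan2(0.141, -0.386) = 160°.

true dip 41°, dip direction 160°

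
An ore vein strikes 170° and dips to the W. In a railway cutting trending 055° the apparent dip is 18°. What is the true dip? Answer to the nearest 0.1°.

19.7°

The section is 65° from the strike.
tan(true dip) = tan 18° / sin 65° = 0.3585
δ = arctan(0.3585) = 19.72°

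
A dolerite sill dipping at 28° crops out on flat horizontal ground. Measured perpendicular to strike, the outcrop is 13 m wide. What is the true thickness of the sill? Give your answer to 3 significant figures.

6.10 m

True thickness t = w · sin(dip) = 13 × sin 28°
t = 13 × 0.4695 = 6.103 m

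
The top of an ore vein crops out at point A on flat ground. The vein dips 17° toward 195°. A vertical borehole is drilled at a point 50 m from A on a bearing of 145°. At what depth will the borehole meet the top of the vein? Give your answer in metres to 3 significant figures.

9.83 m

The hole lies 50° from the dip direction, so the down-dip offset is 50 × cos 50° = 32.14 m.
Depth = down-dip offset × tan(dip) = 32.14 × tan 17° = 32.14 × 0.3057
Depth = 9.83 m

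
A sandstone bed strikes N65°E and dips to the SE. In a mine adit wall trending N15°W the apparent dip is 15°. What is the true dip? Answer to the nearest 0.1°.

The section is 80° from the strike.
tan(true dip) = tan 15° / sin 80° = 0.2721
δ = arctan(0.2721) = 15.22°

15.2°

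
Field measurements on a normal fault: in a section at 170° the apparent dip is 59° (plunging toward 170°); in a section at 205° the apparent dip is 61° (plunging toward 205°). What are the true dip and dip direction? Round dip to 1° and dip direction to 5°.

The two traces are lines in the plane: v₁ = (sin 170°·cos 59°, cos 170°·cos 59°, −sin 59°), v₂ = (sin 205°·cos 61°, cos 205°·cos 61°, −sin 61°).
The plane normal is n = v₁ × v₂ ∝ (-0.067, -0.254, 0.143).
tan δ = √(n_x²+n_y²)/n_z = 0.263/0.143, so δ = 61.4°.
The horizontal component of n points toward azimuth atan2(n_x, n_y) = 195°, the dip direction.

true dip 61°, dip direction 195°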